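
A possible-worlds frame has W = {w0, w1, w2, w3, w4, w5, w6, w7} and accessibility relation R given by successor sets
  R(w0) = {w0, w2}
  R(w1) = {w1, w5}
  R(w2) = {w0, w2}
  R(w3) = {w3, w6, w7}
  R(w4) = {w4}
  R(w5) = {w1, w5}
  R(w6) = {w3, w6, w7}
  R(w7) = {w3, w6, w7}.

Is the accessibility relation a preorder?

Reflexive: yes — every world is R-related to itself.
Transitive: yes — every two-step R-path is closed by a direct edge.
So R is a preorder.

Yes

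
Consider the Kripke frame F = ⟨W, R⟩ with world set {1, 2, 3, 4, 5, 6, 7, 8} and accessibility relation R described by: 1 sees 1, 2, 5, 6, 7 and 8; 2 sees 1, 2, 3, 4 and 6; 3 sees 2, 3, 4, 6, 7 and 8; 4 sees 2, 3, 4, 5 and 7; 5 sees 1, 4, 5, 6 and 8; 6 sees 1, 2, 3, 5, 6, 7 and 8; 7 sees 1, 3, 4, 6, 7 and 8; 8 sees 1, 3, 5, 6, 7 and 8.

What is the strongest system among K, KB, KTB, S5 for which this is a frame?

KTB

Symmetric (axiom B): yes — every pair in R has its reverse in R.
Reflexive (axiom T): yes — every world is R-related to itself.
Euclidean (axiom 5): no — 1 R 2 and 1 R 5, but not 2 R 5.
So F validates K, KB, KTB; S5 would additionally require R to be Euclidean. The strongest is KTB.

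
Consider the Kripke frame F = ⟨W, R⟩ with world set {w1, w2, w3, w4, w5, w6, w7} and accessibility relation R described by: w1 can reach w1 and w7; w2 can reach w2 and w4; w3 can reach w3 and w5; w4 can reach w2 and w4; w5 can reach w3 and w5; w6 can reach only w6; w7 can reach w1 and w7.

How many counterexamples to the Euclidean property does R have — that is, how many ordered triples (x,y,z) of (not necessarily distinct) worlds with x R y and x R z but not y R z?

R is Euclidean; there are no such tuples.

0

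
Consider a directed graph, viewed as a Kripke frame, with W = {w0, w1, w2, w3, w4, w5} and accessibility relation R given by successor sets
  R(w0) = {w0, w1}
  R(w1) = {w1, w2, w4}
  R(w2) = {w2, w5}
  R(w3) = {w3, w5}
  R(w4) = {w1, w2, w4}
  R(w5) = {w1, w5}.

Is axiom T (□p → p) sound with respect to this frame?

Axiom T corresponds to the accessibility relation being reflexive.
Reflexive: yes — every world is R-related to itself.

Yes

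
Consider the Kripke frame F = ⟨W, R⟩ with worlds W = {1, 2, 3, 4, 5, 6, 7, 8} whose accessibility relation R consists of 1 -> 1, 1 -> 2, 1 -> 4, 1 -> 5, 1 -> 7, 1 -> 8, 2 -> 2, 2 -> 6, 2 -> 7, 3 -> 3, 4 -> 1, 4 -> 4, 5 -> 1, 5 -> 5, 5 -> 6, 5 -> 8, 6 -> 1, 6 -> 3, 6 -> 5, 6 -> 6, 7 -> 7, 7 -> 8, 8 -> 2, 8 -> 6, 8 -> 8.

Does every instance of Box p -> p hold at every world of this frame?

Yes

By correspondence theory, T is valid on a frame iff R is reflexive.
Reflexive: yes — every world is R-related to itself.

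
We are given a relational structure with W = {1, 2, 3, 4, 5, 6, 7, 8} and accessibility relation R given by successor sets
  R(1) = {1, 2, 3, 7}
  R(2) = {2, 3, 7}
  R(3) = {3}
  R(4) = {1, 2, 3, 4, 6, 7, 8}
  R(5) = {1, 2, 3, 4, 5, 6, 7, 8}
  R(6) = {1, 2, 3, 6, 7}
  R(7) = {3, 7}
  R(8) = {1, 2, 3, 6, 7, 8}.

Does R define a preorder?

Yes

Reflexive: yes — every world is R-related to itself.
Transitive: yes — every two-step R-path is closed by a direct edge.
So R is a preorder.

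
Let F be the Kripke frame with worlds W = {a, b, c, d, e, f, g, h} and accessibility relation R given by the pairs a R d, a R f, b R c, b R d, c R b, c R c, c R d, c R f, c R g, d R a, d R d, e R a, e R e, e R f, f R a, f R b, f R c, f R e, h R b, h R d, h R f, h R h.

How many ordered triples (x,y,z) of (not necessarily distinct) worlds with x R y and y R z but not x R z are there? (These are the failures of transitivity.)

28

Enumerating: (a,d,a), (a,f,a), (a,f,b), (a,f,c), (a,f,e), (b,c,b), (b,c,f), (b,c,g), (b,d,a), (c,d,a), (c,f,a), (c,f,e), … and 16 more.
Total: 28.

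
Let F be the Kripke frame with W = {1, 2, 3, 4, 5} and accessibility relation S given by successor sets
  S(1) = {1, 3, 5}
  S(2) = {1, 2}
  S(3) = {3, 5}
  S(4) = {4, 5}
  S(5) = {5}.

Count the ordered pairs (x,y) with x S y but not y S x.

5

Enumerating: (1,3), (1,5), (2,1), (3,5), (4,5).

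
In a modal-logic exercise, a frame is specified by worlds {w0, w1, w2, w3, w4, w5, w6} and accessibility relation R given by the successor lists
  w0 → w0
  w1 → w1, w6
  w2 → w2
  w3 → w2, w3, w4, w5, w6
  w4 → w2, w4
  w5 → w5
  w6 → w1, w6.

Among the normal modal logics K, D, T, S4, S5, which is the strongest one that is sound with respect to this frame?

T

Serial (axiom D): yes — every world has a successor (e.g. w0 R w0).
Reflexive (axiom T): yes — every world is R-related to itself.
Transitive (axiom 4): no — w3 R w6 and w6 R w1, but not w3 R w1.
Euclidean (axiom 5): no — w3 R w2 and w3 R w4, but not w2 R w4.
So F validates K, D, T; S4 would additionally require R to be transitive. The strongest is T.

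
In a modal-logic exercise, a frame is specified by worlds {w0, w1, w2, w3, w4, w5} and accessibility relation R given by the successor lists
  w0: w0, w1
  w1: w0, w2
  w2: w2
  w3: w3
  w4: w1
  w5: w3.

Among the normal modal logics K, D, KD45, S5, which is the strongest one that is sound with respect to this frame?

Serial (axiom D): yes — every world has a successor (e.g. w0 R w0).
Euclidean (axiom 5): no — w1 R w0 and w1 R w2, but not w0 R w2.
Transitive (axiom 4): no — w0 R w1 and w1 R w2, but not w0 R w2.
Reflexive (axiom T): no — w1 is not related to itself.
So F validates K, D; KD45 would additionally require R to be Euclidean and transitive. The strongest is D.

D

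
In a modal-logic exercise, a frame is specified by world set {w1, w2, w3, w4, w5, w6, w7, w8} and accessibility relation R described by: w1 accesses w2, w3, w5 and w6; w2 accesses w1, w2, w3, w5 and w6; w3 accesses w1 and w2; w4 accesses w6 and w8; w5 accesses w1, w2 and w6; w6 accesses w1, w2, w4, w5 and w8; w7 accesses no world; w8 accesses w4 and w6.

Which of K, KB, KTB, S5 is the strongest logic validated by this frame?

KB

Symmetric (axiom B): yes — every pair in R has its reverse in R.
Reflexive (axiom T): no — w1 is not related to itself.
Euclidean (axiom 5): no — w1 R w3 and w1 R w5, but not w3 R w5.
So F validates K, KB; KTB would additionally require R to be reflexive. The strongest is KB.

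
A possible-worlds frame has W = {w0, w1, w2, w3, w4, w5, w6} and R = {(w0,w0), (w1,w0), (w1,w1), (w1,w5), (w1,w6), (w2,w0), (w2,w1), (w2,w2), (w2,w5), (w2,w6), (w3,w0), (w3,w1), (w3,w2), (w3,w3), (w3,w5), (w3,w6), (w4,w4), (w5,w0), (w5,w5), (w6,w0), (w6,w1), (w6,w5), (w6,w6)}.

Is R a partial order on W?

Reflexive: yes — every world is R-related to itself.
Transitive: yes — every two-step R-path is closed by a direct edge.
Antisymmetric: no — w1 R w6 and w6 R w1 with w1 ≠ w6.
So R is not a partial order.

No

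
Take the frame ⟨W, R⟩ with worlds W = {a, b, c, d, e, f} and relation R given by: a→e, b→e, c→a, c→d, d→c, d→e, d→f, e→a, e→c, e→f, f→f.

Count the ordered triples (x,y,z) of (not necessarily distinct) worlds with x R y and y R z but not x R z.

Enumerating: (a,e,a), (a,e,c), (a,e,f), (b,e,a), (b,e,c), (b,e,f), (c,a,e), (c,d,c), (c,d,e), (c,d,f), (d,c,a), (d,c,d), (d,e,a), (e,a,e), (e,c,d).

15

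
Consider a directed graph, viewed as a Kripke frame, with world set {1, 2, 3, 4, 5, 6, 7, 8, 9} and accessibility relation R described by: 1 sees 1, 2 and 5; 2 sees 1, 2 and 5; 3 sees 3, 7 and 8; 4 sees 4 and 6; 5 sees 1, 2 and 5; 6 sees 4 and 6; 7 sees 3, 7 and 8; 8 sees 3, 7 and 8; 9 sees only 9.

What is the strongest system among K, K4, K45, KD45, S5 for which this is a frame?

S5

Transitive (axiom 4): yes — every two-step R-path is closed by a direct edge.
Euclidean (axiom 5): yes — any two successors of a common world are R-related.
Serial (axiom D): yes — every world has a successor (e.g. 1 R 1).
Reflexive (axiom T): yes — every world is R-related to itself.
So F validates K, K4, K45, KD45, S5. The strongest is S5.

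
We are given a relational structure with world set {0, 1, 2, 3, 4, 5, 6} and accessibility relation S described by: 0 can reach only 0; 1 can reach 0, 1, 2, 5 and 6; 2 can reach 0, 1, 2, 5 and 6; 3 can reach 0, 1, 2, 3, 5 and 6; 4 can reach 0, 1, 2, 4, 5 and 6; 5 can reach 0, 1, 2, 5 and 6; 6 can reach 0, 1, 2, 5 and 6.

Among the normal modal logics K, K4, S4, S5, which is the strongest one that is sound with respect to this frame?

Transitive (axiom 4): yes — every two-step S-path is closed by a direct edge.
Reflexive (axiom T): yes — every world is S-related to itself.
Euclidean (axiom 5): no — 1 S 0 and 1 S 2, but not 0 S 2.
So F validates K, K4, S4; S5 would additionally require S to be Euclidean. The strongest is S4.

S4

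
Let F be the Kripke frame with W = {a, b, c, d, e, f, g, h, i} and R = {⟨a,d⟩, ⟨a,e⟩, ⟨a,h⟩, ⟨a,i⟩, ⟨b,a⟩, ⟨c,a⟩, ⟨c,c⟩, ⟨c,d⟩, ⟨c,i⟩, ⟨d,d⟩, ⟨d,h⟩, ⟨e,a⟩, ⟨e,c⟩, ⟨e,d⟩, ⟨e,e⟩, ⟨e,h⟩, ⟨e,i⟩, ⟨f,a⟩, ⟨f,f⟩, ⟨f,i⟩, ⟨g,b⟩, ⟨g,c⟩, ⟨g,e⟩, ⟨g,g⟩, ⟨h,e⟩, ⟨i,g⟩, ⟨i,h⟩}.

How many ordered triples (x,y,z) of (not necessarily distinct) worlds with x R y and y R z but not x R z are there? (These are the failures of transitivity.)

36

Enumerating: (a,e,a), (a,e,c), (a,i,g), (b,a,d), (b,a,e), (b,a,h), (b,a,i), (c,a,e), (c,a,h), (c,d,h), (c,i,g), (c,i,h), … and 24 more.
Total: 36.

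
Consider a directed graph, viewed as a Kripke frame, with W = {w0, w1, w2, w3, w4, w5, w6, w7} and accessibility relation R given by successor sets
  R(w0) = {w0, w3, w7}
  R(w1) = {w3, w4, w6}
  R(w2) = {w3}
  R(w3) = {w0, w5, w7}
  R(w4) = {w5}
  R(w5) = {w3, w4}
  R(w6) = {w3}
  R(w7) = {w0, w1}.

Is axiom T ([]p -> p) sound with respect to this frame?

No

By correspondence theory, T is valid on a frame iff R is reflexive.
Reflexive: no — w1 is not related to itself.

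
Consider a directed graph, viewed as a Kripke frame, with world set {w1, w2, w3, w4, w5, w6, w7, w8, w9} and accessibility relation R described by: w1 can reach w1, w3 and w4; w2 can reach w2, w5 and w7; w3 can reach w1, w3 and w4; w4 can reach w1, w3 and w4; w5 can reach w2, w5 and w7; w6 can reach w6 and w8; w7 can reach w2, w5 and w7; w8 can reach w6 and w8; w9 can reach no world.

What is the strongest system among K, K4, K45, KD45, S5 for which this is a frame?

K45

Transitive (axiom 4): yes — every two-step R-path is closed by a direct edge.
Euclidean (axiom 5): yes — any two successors of a common world are R-related.
Serial (axiom D): no — w9 has no R-successor.
Reflexive (axiom T): no — w9 is not related to itself.
So F validates K, K4, K45; KD45 would additionally require R to be serial. The strongest is K45.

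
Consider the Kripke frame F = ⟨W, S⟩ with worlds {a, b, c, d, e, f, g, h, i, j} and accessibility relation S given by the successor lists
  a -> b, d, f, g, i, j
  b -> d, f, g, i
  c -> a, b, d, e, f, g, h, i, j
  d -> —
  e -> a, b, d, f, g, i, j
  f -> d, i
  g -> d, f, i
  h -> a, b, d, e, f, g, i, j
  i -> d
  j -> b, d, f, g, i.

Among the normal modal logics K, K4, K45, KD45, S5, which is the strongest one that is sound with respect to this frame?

Transitive (axiom 4): yes — every two-step S-path is closed by a direct edge.
Euclidean (axiom 5): no — a S b and a S j, but not b S j.
Serial (axiom D): no — d has no S-successor.
Reflexive (axiom T): no — a is not related to itself.
So F validates K, K4; K45 would additionally require S to be Euclidean. The strongest is K4.

K4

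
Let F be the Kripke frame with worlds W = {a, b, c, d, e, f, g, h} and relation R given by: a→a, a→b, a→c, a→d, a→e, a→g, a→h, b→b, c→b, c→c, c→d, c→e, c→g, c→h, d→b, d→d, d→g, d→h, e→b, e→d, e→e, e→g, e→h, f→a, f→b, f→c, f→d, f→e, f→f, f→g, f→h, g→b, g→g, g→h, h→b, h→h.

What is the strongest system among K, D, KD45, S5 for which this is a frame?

Serial (axiom D): yes — every world has a successor (e.g. a R a).
Euclidean (axiom 5): no — a R b and a R c, but not b R c.
Transitive (axiom 4): yes — every two-step R-path is closed by a direct edge.
Reflexive (axiom T): yes — every world is R-related to itself.
So F validates K, D; KD45 would additionally require R to be Euclidean. The strongest is D.

D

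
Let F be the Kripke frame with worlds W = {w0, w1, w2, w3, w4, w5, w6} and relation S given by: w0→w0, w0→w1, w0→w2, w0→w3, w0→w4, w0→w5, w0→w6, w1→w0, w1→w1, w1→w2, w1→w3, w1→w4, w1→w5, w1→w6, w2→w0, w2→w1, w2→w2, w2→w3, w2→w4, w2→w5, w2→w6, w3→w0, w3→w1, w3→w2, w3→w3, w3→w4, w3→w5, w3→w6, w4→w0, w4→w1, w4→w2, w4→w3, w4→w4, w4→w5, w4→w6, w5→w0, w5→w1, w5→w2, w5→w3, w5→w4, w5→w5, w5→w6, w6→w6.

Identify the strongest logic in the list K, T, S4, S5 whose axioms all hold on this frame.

S4

Reflexive (axiom T): yes — every world is S-related to itself.
Transitive (axiom 4): yes — every two-step S-path is closed by a direct edge.
Euclidean (axiom 5): no — w0 S w6 and w0 S w1, but not w6 S w1.
So F validates K, T, S4; S5 would additionally require S to be Euclidean. The strongest is S4.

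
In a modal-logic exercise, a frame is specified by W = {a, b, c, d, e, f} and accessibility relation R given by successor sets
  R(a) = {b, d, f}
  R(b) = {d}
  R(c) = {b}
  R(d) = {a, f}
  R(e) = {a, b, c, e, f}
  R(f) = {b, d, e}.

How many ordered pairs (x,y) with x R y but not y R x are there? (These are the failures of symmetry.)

Enumerating: (a,b), (a,f), (b,d), (c,b), (e,a), (e,b), (e,c), (f,b).

8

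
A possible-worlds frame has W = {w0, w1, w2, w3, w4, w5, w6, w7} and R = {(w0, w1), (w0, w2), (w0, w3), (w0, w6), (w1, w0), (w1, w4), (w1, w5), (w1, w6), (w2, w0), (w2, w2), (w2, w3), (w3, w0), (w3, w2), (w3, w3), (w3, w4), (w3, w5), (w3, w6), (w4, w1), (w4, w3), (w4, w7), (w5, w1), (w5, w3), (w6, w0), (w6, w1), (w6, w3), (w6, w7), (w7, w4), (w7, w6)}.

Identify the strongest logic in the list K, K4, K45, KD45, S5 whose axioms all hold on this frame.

Transitive (axiom 4): no — w0 R w1 and w1 R w4, but not w0 R w4.
Euclidean (axiom 5): no — w0 R w1 and w0 R w2, but not w1 R w2.
Serial (axiom D): yes — every world has a successor (e.g. w0 R w1).
Reflexive (axiom T): no — w0 is not related to itself.
So F validates K; K4 would additionally require R to be transitive. The strongest is K.

K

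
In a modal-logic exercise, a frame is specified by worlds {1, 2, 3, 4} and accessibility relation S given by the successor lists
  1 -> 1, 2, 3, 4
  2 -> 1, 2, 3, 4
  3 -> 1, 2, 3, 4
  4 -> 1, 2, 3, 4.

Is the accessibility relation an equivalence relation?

Reflexive: yes — every world is S-related to itself.
Symmetric: yes — every pair in S has its reverse in S.
Transitive: yes — every two-step S-path is closed by a direct edge.
So S is an equivalence relation.

Yes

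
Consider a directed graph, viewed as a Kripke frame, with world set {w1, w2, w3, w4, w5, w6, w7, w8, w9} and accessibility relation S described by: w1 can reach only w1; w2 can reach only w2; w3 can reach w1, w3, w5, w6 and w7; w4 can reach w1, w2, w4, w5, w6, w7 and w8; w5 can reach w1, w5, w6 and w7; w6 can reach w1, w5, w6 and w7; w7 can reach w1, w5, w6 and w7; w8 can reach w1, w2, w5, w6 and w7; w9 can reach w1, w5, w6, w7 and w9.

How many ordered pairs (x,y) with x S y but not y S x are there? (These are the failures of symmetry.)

22

Enumerating: (w3,w1), (w3,w5), (w3,w6), (w3,w7), (w4,w1), (w4,w2), (w4,w5), (w4,w6), (w4,w7), (w4,w8), (w5,w1), (w6,w1), … and 10 more.
Total: 22.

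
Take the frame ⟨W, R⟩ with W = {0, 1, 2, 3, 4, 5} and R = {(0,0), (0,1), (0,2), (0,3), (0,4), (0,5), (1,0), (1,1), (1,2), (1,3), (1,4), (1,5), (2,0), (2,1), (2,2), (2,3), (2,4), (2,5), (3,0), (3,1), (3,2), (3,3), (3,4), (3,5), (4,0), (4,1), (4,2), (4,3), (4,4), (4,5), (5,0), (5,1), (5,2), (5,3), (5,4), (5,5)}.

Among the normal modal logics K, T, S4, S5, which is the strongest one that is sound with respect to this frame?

Reflexive (axiom T): yes — every world is R-related to itself.
Transitive (axiom 4): yes — every two-step R-path is closed by a direct edge.
Euclidean (axiom 5): yes — any two successors of a common world are R-related.
So F validates K, T, S4, S5. The strongest is S5.

S5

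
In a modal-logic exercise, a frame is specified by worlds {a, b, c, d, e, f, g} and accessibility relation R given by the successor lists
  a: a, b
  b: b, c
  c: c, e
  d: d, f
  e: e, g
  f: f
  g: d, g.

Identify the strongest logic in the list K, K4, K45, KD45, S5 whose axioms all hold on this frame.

K

Transitive (axiom 4): no — a R b and b R c, but not a R c.
Euclidean (axiom 5): no — a R b and a R a, but not b R a.
Serial (axiom D): yes — every world has a successor (e.g. a R a).
Reflexive (axiom T): yes — every world is R-related to itself.
So F validates K; K4 would additionally require R to be transitive. The strongest is K.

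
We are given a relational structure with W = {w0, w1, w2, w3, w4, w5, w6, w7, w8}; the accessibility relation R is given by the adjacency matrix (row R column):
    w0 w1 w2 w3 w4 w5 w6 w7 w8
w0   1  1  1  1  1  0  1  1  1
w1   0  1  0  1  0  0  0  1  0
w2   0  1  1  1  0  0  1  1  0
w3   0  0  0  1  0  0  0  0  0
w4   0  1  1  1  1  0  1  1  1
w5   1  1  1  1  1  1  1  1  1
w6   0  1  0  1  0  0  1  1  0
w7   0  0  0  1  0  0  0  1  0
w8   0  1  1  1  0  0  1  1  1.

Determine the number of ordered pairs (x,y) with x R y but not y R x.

36

Enumerating: (w0,w1), (w0,w2), (w0,w3), (w0,w4), (w0,w6), (w0,w7), (w0,w8), (w1,w3), (w1,w7), (w2,w1), (w2,w3), (w2,w6), … and 24 more.
Total: 36.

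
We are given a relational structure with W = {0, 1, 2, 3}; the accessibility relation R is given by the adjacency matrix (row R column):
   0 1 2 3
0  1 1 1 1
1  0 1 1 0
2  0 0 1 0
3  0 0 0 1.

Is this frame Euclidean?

Euclidean: no — 0 R 1 and 0 R 3, but not 1 R 3.

No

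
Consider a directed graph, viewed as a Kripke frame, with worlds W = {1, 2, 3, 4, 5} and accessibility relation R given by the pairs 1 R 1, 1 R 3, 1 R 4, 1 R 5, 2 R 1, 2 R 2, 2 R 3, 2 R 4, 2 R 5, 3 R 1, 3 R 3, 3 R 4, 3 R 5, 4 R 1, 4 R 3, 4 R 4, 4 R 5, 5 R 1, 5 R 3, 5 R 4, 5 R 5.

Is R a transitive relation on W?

Transitive: yes — every two-step R-path is closed by a direct edge.

Yes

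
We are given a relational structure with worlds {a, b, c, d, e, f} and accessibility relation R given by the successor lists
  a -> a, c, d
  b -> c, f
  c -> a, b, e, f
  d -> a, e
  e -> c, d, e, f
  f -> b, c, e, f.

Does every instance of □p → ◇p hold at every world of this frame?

By correspondence theory, D is valid on a frame iff R is serial.
Serial: yes — every world has a successor (e.g. a R a).

Yes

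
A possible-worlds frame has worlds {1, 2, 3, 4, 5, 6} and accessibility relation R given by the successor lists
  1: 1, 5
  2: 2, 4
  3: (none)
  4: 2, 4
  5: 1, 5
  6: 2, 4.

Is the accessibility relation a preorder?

Reflexive: no — 3 is not related to itself.
Transitive: yes — every two-step R-path is closed by a direct edge.
So R is not a preorder.

No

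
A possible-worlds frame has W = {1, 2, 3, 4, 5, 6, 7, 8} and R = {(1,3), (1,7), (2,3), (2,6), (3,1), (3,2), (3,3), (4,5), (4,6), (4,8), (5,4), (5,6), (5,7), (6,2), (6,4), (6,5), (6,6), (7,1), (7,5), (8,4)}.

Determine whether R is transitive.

Transitive: no — 1 R 3 and 3 R 2, but not 1 R 2.

No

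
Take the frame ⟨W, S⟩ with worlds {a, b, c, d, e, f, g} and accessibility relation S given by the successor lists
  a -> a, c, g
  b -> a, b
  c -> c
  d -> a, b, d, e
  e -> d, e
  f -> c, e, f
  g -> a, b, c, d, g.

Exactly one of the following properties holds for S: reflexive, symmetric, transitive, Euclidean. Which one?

reflexive

Reflexive: yes — every world is S-related to itself.
Symmetric: no — a S c but not c S a.
Transitive: no — a S g and g S b, but not a S b.
Euclidean: no — a S c and a S g, but not c S g.
Only reflexive holds.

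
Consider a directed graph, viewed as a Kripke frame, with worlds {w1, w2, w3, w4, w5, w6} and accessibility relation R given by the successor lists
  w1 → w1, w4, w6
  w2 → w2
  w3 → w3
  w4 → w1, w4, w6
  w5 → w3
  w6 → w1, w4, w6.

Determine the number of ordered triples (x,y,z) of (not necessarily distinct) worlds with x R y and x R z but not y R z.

0

R is Euclidean; there are no such tuples.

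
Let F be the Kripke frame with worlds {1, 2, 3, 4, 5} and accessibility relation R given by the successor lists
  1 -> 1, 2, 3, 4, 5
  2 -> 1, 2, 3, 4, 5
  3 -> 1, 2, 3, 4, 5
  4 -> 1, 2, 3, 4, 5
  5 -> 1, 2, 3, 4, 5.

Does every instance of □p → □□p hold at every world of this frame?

Axiom 4 corresponds to the accessibility relation being transitive.
Transitive: yes — every two-step R-path is closed by a direct edge.

Yes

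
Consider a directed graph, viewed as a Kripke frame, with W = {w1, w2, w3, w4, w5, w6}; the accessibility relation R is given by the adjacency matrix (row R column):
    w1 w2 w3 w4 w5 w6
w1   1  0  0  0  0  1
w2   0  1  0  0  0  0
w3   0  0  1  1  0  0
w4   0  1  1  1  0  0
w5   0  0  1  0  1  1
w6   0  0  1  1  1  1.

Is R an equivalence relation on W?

Reflexive: yes — every world is R-related to itself.
Symmetric: no — w1 R w6 but not w6 R w1.
Transitive: no — w1 R w6 and w6 R w3, but not w1 R w3.
So R is not an equivalence relation.

No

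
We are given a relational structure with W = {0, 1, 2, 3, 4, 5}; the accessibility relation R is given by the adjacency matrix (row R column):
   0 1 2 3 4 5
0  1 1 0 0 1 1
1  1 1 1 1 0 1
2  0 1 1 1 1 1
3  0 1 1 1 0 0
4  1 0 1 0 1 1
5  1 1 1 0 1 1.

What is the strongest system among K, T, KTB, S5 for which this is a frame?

Reflexive (axiom T): yes — every world is R-related to itself.
Symmetric (axiom B): yes — every pair in R has its reverse in R.
Euclidean (axiom 5): no — 0 R 1 and 0 R 4, but not 1 R 4.
So F validates K, T, KTB; S5 would additionally require R to be Euclidean. The strongest is KTB.

KTB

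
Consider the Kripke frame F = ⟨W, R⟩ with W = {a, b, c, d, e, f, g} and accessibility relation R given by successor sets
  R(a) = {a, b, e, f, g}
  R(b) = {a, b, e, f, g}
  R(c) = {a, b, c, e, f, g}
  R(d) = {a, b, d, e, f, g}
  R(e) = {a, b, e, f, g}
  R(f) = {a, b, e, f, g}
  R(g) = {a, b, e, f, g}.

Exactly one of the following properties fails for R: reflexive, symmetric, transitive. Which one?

symmetric

Reflexive: yes — every world is R-related to itself.
Symmetric: no — c R a but not a R c.
Transitive: yes — every two-step R-path is closed by a direct edge.
Only symmetric fails.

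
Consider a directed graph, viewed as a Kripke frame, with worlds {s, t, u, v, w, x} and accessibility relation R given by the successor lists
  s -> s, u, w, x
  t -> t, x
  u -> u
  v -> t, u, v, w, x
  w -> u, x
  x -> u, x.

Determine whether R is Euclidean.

No

Euclidean: no — s R u and s R w, but not u R w.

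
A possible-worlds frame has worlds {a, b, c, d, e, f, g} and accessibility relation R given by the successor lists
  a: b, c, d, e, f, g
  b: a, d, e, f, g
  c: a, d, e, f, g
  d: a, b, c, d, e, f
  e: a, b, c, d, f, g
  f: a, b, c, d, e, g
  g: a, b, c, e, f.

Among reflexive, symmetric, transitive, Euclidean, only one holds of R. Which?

symmetric

Reflexive: no — a is not related to itself.
Symmetric: yes — every pair in R has its reverse in R.
Transitive: no — b R a and a R c, but not b R c.
Euclidean: no — a R b and a R c, but not b R c.
Only symmetric holds.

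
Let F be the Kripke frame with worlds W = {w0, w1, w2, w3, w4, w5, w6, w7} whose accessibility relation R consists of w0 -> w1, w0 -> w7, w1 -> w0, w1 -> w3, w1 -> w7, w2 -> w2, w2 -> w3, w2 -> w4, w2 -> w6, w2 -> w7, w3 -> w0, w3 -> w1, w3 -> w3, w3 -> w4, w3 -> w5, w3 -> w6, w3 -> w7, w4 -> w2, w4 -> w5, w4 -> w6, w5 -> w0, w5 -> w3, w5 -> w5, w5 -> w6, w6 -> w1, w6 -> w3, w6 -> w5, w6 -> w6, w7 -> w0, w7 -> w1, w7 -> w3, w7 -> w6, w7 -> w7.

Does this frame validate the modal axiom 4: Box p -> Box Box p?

No

By correspondence theory, 4 is valid on a frame iff R is transitive.
Transitive: no — w0 R w1 and w1 R w3, but not w0 R w3.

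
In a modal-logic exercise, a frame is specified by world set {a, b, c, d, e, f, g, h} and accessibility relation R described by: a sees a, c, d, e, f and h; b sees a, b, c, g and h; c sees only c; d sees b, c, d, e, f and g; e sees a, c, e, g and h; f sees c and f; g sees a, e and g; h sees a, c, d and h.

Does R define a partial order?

Reflexive: yes — every world is R-related to itself.
Transitive: no — a R d and d R b, but not a R b.
Antisymmetric: no — a R e and e R a with a ≠ e.
So R is not a partial order.

No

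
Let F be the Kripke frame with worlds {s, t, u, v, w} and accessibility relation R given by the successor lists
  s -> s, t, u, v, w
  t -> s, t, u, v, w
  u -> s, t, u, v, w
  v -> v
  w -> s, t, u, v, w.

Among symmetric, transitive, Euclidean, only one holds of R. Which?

Symmetric: no — s R v but not v R s.
Transitive: yes — every two-step R-path is closed by a direct edge.
Euclidean: no — s R v and s R t, but not v R t.
Only transitive holds.

transitive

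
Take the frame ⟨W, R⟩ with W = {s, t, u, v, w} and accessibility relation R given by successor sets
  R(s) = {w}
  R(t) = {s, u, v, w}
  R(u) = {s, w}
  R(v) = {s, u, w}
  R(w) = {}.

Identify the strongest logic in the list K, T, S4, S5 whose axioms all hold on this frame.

Reflexive (axiom T): no — s is not related to itself.
Transitive (axiom 4): yes — every two-step R-path is closed by a direct edge.
Euclidean (axiom 5): no — t R s and t R u, but not s R u.
So F validates K; T would additionally require R to be reflexive. The strongest is K.

K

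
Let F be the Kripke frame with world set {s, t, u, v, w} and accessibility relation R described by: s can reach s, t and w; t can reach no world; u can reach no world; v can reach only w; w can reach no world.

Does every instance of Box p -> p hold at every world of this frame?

Axiom T corresponds to the accessibility relation being reflexive.
Reflexive: no — t is not related to itself.

No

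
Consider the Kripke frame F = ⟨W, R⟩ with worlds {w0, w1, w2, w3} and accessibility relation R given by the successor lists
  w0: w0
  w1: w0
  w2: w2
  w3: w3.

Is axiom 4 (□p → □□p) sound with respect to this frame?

Yes

Axiom 4 corresponds to the accessibility relation being transitive.
Transitive: yes — every two-step R-path is closed by a direct edge.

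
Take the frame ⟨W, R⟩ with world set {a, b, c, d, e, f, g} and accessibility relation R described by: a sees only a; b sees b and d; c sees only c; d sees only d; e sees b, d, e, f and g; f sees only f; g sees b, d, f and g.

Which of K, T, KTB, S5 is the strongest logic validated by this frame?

T

Reflexive (axiom T): yes — every world is R-related to itself.
Symmetric (axiom B): no — b R d but not d R b.
Euclidean (axiom 5): no — e R b and e R f, but not b R f.
So F validates K, T; KTB would additionally require R to be symmetric. The strongest is T.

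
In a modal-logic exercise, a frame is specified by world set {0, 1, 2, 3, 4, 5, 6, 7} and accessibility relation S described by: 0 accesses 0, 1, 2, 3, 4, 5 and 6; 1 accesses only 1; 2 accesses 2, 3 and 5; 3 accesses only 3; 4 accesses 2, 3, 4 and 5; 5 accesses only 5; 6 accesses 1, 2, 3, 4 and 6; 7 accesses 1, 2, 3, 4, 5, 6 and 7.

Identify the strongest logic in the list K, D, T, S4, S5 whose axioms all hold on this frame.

Serial (axiom D): yes — every world has a successor (e.g. 0 S 0).
Reflexive (axiom T): yes — every world is S-related to itself.
Transitive (axiom 4): no — 6 S 2 and 2 S 5, but not 6 S 5.
Euclidean (axiom 5): no — 0 S 1 and 0 S 2, but not 1 S 2.
So F validates K, D, T; S4 would additionally require S to be transitive. The strongest is T.

T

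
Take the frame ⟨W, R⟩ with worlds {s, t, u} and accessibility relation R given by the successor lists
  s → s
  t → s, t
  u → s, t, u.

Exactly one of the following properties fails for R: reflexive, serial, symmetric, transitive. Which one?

symmetric

Reflexive: yes — every world is R-related to itself.
Serial: yes — every world has a successor (e.g. s R s).
Symmetric: no — t R s but not s R t.
Transitive: yes — every two-step R-path is closed by a direct edge.
Only symmetric fails.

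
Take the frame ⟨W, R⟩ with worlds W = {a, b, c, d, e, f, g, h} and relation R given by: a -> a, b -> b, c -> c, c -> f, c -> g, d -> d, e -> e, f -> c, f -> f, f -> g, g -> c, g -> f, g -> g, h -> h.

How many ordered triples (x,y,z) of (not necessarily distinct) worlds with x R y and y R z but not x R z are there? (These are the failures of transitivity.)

0

R is transitive; there are no such tuples.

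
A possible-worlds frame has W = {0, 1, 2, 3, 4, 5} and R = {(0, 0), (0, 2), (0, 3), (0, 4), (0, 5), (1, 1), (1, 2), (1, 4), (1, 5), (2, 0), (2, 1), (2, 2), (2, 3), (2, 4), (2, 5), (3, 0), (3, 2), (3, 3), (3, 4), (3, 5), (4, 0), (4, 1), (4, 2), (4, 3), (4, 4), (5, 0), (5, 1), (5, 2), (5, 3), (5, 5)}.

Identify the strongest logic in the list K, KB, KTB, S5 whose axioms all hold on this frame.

KTB

Symmetric (axiom B): yes — every pair in R has its reverse in R.
Reflexive (axiom T): yes — every world is R-related to itself.
Euclidean (axiom 5): no — 0 R 4 and 0 R 5, but not 4 R 5.
So F validates K, KB, KTB; S5 would additionally require R to be Euclidean. The strongest is KTB.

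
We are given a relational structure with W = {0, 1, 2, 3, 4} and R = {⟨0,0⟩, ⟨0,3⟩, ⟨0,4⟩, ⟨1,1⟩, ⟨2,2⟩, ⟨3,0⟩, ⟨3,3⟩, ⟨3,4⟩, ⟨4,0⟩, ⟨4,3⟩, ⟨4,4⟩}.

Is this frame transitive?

Transitive: yes — every two-step R-path is closed by a direct edge.

Yes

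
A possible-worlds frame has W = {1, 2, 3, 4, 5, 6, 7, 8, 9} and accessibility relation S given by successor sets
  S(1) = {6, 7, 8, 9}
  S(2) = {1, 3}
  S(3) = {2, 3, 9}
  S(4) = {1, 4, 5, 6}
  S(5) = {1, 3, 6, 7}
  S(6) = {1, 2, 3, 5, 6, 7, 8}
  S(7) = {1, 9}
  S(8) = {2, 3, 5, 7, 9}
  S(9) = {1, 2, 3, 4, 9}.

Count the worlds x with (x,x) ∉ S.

Enumerating: 1, 2, 5, 7, 8.

5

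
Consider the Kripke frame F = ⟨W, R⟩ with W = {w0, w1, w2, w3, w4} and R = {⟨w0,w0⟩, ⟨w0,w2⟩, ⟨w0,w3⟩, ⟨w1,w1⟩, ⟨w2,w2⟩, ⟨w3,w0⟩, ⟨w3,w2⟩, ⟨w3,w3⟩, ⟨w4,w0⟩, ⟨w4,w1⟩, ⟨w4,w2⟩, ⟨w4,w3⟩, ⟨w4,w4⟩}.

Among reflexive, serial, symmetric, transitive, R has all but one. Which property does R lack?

Reflexive: yes — every world is R-related to itself.
Serial: yes — every world has a successor (e.g. w0 R w0).
Symmetric: no — w0 R w2 but not w2 R w0.
Transitive: yes — every two-step R-path is closed by a direct edge.
Only symmetric fails.

symmetric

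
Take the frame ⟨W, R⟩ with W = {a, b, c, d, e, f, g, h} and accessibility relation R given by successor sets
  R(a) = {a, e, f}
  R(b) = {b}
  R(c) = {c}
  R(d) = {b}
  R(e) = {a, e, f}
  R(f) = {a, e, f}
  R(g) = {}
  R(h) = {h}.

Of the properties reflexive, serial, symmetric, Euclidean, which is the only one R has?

Reflexive: no — d is not related to itself.
Serial: no — g has no R-successor.
Symmetric: no — d R b but not b R d.
Euclidean: yes — any two successors of a common world are R-related.
Only Euclidean holds.

Euclidean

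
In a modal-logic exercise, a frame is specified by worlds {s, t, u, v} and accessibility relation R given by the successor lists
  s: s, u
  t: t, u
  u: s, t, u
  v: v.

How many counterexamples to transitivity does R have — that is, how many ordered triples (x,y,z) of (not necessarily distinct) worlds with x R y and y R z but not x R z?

Enumerating: (s,u,t), (t,u,s).

2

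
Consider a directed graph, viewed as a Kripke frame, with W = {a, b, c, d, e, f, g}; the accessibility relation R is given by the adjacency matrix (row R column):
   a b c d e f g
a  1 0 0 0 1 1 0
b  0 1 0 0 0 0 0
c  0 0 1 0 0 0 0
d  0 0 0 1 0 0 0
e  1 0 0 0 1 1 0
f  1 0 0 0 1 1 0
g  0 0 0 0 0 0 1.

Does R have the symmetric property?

Yes

Symmetric: yes — every pair in R has its reverse in R.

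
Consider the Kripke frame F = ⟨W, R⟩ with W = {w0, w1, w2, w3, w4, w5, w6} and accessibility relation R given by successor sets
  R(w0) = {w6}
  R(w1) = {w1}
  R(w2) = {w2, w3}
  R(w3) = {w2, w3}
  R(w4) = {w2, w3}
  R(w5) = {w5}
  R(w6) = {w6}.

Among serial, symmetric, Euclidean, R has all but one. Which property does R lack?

symmetric

Serial: yes — every world has a successor (e.g. w0 R w6).
Symmetric: no — w0 R w6 but not w6 R w0.
Euclidean: yes — any two successors of a common world are R-related.
Only symmetric fails.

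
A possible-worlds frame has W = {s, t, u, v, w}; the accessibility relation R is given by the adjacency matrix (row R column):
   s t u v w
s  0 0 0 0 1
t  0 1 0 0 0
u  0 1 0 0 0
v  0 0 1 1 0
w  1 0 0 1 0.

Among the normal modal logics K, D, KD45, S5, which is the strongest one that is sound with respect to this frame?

D

Serial (axiom D): yes — every world has a successor (e.g. s R w).
Euclidean (axiom 5): no — w R s and w R v, but not s R v.
Transitive (axiom 4): no — s R w and w R v, but not s R v.
Reflexive (axiom T): no — s is not related to itself.
So F validates K, D; KD45 would additionally require R to be Euclidean and transitive. The strongest is D.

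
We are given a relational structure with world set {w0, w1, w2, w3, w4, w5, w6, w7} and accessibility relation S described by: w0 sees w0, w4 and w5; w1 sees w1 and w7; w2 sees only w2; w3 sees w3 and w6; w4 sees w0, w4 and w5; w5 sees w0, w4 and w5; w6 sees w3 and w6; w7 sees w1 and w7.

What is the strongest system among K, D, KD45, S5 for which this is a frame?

Serial (axiom D): yes — every world has a successor (e.g. w0 S w0).
Euclidean (axiom 5): yes — any two successors of a common world are S-related.
Transitive (axiom 4): yes — every two-step S-path is closed by a direct edge.
Reflexive (axiom T): yes — every world is S-related to itself.
So F validates K, D, KD45, S5. The strongest is S5.

S5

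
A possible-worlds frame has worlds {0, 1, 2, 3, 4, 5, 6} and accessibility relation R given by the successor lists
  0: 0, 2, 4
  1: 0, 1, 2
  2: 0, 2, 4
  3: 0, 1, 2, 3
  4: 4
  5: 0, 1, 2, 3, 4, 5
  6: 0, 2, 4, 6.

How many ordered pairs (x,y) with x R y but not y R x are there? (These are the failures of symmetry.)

Enumerating: (0,4), (1,0), (1,2), (2,4), (3,0), (3,1), (3,2), (5,0), (5,1), (5,2), (5,3), (5,4), (6,0), (6,2), (6,4).

15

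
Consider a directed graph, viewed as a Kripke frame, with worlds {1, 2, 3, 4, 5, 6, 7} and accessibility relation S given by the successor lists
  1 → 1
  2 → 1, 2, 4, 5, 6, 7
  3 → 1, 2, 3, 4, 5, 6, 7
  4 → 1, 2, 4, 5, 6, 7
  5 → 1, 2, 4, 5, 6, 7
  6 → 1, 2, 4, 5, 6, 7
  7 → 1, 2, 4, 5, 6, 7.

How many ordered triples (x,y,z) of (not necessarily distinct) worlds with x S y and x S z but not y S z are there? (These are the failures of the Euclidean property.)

Enumerating: (2,1,2), (2,1,4), (2,1,5), (2,1,6), (2,1,7), (3,1,2), (3,1,3), (3,1,4), (3,1,5), (3,1,6), (3,1,7), (3,2,3), … and 24 more.
Total: 36.

36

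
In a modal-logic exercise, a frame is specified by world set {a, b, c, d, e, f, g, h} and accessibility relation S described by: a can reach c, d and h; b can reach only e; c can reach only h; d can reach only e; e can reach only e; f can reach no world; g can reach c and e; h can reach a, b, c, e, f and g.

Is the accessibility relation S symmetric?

No

Symmetric: no — a S c but not c S a.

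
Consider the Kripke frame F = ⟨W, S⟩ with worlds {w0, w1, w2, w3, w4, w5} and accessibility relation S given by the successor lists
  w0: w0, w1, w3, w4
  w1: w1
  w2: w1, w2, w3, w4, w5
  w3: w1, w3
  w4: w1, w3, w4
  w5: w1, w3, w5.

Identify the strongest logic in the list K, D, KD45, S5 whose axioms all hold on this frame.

D

Serial (axiom D): yes — every world has a successor (e.g. w0 S w0).
Euclidean (axiom 5): no — w0 S w1 and w0 S w3, but not w1 S w3.
Transitive (axiom 4): yes — every two-step S-path is closed by a direct edge.
Reflexive (axiom T): yes — every world is S-related to itself.
So F validates K, D; KD45 would additionally require S to be Euclidean. The strongest is D.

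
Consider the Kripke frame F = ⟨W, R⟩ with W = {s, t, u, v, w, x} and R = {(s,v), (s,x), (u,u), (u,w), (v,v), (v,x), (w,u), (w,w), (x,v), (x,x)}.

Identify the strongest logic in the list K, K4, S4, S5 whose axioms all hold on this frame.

Transitive (axiom 4): yes — every two-step R-path is closed by a direct edge.
Reflexive (axiom T): no — s is not related to itself.
Euclidean (axiom 5): yes — any two successors of a common world are R-related.
So F validates K, K4; S4 would additionally require R to be reflexive. The strongest is K4.

K4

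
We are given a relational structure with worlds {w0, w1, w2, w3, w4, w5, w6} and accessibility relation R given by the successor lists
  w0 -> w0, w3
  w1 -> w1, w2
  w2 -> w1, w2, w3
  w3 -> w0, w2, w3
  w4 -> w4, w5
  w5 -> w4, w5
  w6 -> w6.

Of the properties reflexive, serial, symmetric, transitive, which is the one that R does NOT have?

transitive

Reflexive: yes — every world is R-related to itself.
Serial: yes — every world has a successor (e.g. w0 R w0).
Symmetric: yes — every pair in R has its reverse in R.
Transitive: no — w0 R w3 and w3 R w2, but not w0 R w2.
Only transitive fails.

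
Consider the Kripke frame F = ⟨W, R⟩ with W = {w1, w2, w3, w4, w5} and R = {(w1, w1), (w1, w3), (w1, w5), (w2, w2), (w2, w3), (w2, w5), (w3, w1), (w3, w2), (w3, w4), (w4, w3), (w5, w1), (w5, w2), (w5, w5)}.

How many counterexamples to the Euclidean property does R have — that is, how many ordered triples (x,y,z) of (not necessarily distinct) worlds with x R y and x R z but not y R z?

16

Enumerating: (w1,w3,w3), (w1,w3,w5), (w1,w5,w3), (w2,w3,w3), (w2,w3,w5), (w2,w5,w3), (w3,w1,w2), (w3,w1,w4), (w3,w2,w1), (w3,w2,w4), (w3,w4,w1), (w3,w4,w2), (w3,w4,w4), (w4,w3,w3), (w5,w1,w2), (w5,w2,w1).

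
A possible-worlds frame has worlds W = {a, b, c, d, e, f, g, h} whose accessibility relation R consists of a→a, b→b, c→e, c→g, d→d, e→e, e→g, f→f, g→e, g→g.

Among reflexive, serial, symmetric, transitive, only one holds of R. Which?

transitive

Reflexive: no — c is not related to itself.
Serial: no — h has no R-successor.
Symmetric: no — c R e but not e R c.
Transitive: yes — every two-step R-path is closed by a direct edge.
Only transitive holds.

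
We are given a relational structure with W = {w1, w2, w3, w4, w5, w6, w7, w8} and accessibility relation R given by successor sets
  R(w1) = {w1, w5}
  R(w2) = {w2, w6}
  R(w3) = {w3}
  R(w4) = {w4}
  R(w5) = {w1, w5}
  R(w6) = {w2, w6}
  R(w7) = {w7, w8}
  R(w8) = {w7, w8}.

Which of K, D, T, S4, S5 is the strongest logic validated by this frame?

Serial (axiom D): yes — every world has a successor (e.g. w1 R w1).
Reflexive (axiom T): yes — every world is R-related to itself.
Transitive (axiom 4): yes — every two-step R-path is closed by a direct edge.
Euclidean (axiom 5): yes — any two successors of a common world are R-related.
So F validates K, D, T, S4, S5. The strongest is S5.

S5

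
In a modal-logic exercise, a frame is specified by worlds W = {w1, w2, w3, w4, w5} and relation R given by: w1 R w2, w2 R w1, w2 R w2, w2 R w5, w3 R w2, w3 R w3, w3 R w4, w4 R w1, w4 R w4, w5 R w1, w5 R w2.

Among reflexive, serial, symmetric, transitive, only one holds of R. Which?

serial

Reflexive: no — w1 is not related to itself.
Serial: yes — every world has a successor (e.g. w1 R w2).
Symmetric: no — w3 R w2 but not w2 R w3.
Transitive: no — w1 R w2 and w2 R w5, but not w1 R w5.
Only serial holds.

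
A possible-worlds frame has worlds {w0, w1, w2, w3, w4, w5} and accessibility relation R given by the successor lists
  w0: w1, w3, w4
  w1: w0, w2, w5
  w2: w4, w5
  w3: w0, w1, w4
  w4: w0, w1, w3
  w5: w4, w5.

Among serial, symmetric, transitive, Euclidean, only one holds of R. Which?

serial

Serial: yes — every world has a successor (e.g. w0 R w1).
Symmetric: no — w1 R w2 but not w2 R w1.
Transitive: no — w0 R w1 and w1 R w2, but not w0 R w2.
Euclidean: no — w0 R w1 and w0 R w3, but not w1 R w3.
Only serial holds.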